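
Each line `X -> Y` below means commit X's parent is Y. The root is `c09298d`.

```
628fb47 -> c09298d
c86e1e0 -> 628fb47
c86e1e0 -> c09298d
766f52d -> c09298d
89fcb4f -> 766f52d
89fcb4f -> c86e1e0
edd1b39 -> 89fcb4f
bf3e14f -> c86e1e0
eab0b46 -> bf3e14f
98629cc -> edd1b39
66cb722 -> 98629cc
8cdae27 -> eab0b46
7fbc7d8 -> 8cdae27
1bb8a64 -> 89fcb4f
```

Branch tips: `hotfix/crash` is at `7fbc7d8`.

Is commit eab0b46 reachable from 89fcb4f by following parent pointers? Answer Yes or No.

Ancestors of 89fcb4f: {628fb47, 766f52d, 89fcb4f, c09298d, c86e1e0}.
eab0b46 is not in that set, so it is not an ancestor of 89fcb4f.

No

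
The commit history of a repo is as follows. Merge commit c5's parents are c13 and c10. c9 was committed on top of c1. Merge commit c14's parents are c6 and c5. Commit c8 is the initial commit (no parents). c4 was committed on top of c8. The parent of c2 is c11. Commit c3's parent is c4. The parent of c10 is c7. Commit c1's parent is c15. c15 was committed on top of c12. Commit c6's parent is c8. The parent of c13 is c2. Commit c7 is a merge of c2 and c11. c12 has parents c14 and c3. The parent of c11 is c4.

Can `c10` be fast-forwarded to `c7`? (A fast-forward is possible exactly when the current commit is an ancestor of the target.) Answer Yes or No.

No

A fast-forward from c10 to c7 is possible iff c10 is an ancestor of c7.
Ancestors of c7: {c11, c2, c4, c7, c8}.
c10 is not among them, so fast-forward is not possible.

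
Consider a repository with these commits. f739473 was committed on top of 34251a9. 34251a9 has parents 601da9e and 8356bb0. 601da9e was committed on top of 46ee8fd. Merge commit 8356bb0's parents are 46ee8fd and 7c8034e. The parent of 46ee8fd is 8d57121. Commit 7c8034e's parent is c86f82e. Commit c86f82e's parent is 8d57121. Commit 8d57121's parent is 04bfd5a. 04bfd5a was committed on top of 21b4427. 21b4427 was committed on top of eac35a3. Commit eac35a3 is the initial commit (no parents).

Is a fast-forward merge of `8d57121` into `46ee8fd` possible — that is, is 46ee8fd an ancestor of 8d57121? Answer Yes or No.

A fast-forward from 46ee8fd to 8d57121 is possible iff 46ee8fd is an ancestor of 8d57121.
Ancestors of 8d57121: {04bfd5a, 21b4427, 8d57121, eac35a3}.
46ee8fd is not among them, so fast-forward is not possible.

No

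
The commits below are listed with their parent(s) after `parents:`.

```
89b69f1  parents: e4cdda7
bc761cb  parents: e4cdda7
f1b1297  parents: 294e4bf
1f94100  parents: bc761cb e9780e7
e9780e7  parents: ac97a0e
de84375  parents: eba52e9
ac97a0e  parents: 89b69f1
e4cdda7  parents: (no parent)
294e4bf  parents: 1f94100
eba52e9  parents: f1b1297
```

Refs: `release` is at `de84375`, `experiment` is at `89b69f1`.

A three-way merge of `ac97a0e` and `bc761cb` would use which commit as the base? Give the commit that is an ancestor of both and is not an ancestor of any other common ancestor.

Ancestors of ac97a0e: {89b69f1, ac97a0e, e4cdda7}.
Ancestors of bc761cb: {bc761cb, e4cdda7}.
Common ancestors: {e4cdda7}.
The only common ancestor is e4cdda7, so it is the merge base.

e4cdda7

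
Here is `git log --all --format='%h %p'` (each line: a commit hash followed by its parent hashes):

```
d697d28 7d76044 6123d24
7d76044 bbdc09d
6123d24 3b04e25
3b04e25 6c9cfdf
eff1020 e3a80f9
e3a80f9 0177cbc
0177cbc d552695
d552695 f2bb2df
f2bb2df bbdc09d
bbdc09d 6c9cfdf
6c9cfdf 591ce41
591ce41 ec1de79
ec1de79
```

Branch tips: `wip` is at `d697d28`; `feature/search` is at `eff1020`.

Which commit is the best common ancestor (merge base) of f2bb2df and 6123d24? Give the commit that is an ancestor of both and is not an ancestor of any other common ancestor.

Ancestors of f2bb2df: {591ce41, 6c9cfdf, bbdc09d, ec1de79, f2bb2df}.
Ancestors of 6123d24: {3b04e25, 591ce41, 6123d24, 6c9cfdf, ec1de79}.
Common ancestors: {591ce41, 6c9cfdf, ec1de79}.
Among these, 6c9cfdf is not an ancestor of any other common ancestor — it is the merge base.

6c9cfdf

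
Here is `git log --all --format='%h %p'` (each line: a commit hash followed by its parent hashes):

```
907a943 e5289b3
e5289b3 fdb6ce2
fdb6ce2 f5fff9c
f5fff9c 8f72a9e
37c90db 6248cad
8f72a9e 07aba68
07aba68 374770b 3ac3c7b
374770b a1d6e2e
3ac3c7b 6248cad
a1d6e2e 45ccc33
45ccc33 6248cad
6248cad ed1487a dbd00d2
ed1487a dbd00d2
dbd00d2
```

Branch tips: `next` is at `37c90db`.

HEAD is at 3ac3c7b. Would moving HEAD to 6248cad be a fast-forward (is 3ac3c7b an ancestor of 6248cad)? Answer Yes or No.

A fast-forward from 3ac3c7b to 6248cad is possible iff 3ac3c7b is an ancestor of 6248cad.
Ancestors of 6248cad: {6248cad, dbd00d2, ed1487a}.
3ac3c7b is not among them, so fast-forward is not possible.

No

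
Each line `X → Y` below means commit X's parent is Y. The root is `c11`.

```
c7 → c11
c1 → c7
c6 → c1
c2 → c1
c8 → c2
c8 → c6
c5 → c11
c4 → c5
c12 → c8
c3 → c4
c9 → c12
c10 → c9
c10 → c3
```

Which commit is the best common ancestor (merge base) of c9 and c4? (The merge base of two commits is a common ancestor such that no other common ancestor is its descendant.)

c11

Ancestors of c9: {c1, c11, c12, c2, c6, c7, c8, c9}.
Ancestors of c4: {c11, c4, c5}.
Common ancestors: {c11}.
The only common ancestor is c11, so it is the merge base.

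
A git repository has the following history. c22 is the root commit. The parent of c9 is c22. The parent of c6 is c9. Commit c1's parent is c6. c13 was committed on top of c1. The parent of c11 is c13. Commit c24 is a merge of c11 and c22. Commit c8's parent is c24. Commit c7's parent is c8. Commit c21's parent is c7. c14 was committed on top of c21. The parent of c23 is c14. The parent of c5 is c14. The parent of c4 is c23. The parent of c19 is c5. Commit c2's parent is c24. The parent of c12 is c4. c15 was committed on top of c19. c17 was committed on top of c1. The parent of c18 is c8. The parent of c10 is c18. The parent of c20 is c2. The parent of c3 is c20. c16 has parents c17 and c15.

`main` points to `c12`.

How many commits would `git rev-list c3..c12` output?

7

Reachable from c12: {c1, c11, c12, c13, c14, c21, c22, c23, c24, c4, c6, c7, c8, c9}.
Reachable from c3: {c1, c11, c13, c2, c20, c22, c24, c3, c6, c9}.
In c12's history but not c3's: {c12, c14, c21, c23, c4, c7, c8} — 7 commits.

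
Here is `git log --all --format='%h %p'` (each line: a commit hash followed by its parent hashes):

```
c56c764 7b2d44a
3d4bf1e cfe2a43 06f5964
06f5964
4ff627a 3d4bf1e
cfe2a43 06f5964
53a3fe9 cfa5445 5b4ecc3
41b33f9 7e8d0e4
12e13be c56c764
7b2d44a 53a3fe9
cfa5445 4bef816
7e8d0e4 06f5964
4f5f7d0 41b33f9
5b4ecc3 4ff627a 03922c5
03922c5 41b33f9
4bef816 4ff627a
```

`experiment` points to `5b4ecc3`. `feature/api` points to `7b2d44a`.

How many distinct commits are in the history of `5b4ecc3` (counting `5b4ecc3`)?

Walking parent pointers from 5b4ecc3: reachable set = {03922c5, 06f5964, 3d4bf1e, 41b33f9, 4ff627a, 5b4ecc3, 7e8d0e4, cfe2a43}.
That is 8 commits.

8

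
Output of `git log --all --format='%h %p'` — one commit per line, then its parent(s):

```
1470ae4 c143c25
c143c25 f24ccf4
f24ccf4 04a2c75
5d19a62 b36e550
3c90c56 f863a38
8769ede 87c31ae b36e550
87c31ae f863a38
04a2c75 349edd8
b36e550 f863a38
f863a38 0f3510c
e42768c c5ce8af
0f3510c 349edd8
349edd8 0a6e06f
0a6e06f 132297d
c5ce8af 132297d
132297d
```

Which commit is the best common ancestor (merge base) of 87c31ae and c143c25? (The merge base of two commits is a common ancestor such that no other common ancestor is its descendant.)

349edd8

Ancestors of 87c31ae: {0a6e06f, 0f3510c, 132297d, 349edd8, 87c31ae, f863a38}.
Ancestors of c143c25: {04a2c75, 0a6e06f, 132297d, 349edd8, c143c25, f24ccf4}.
Common ancestors: {0a6e06f, 132297d, 349edd8}.
Among these, 349edd8 is not an ancestor of any other common ancestor — it is the merge base.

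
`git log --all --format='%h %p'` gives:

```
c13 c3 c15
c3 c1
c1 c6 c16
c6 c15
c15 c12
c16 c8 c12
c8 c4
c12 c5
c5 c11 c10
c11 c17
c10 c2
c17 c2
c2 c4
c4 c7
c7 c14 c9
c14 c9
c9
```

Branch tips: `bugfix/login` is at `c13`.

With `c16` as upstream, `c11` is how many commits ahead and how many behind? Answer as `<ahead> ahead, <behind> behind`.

0 ahead, 5 behind

Reachable from c11: {c11, c14, c17, c2, c4, c7, c9}.
Reachable from c16: {c10, c11, c12, c14, c16, c17, c2, c4, c5, c7, c8, c9}.
Only in c11's history (ahead): {} — 0.
Only in c16's history (behind): {c10, c12, c16, c5, c8} — 5.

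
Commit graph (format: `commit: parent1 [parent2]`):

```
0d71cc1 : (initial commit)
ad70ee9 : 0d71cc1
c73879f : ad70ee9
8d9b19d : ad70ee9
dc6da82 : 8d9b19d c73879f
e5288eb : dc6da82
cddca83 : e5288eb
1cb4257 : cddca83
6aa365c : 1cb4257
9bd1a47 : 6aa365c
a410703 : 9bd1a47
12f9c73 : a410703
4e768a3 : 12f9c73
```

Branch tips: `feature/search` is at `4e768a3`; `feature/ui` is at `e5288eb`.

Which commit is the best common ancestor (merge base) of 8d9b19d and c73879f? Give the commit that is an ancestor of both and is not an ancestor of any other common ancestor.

Ancestors of 8d9b19d: {0d71cc1, 8d9b19d, ad70ee9}.
Ancestors of c73879f: {0d71cc1, ad70ee9, c73879f}.
Common ancestors: {0d71cc1, ad70ee9}.
Among these, ad70ee9 is not an ancestor of any other common ancestor — it is the merge base.

ad70ee9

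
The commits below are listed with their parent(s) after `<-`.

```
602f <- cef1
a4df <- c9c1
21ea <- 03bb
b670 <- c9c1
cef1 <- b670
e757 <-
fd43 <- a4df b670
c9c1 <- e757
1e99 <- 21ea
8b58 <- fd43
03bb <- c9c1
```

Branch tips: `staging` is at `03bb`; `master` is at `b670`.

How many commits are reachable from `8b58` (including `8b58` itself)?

6

Walking parent pointers from 8b58: reachable set = {8b58, a4df, b670, c9c1, e757, fd43}.
That is 6 commits.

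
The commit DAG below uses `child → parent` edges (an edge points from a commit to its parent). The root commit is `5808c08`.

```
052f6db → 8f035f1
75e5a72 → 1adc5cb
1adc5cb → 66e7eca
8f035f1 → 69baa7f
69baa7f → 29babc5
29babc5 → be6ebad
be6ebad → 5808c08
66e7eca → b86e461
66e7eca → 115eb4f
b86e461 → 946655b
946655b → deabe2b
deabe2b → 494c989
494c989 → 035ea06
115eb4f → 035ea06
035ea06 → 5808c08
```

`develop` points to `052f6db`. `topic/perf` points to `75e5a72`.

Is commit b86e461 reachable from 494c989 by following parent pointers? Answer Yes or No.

No

Ancestors of 494c989: {035ea06, 494c989, 5808c08}.
b86e461 is not in that set, so it is not an ancestor of 494c989.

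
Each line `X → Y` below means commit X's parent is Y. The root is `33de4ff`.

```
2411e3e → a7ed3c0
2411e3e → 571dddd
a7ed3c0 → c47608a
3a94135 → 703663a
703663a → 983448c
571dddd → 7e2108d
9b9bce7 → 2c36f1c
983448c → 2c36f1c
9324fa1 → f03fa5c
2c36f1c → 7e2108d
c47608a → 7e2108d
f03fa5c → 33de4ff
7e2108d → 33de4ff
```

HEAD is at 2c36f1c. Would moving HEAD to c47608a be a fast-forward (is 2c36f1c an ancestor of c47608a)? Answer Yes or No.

A fast-forward from 2c36f1c to c47608a is possible iff 2c36f1c is an ancestor of c47608a.
Ancestors of c47608a: {33de4ff, 7e2108d, c47608a}.
2c36f1c is not among them, so fast-forward is not possible.

No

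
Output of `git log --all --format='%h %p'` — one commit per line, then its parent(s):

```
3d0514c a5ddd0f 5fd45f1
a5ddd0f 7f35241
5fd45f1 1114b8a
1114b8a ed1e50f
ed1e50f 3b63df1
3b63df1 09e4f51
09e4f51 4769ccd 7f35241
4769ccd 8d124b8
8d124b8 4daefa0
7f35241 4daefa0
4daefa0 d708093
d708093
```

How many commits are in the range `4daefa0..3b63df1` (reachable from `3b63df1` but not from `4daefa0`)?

5

Reachable from 3b63df1: {09e4f51, 3b63df1, 4769ccd, 4daefa0, 7f35241, 8d124b8, d708093}.
Reachable from 4daefa0: {4daefa0, d708093}.
In 3b63df1's history but not 4daefa0's: {09e4f51, 3b63df1, 4769ccd, 7f35241, 8d124b8} — 5 commits.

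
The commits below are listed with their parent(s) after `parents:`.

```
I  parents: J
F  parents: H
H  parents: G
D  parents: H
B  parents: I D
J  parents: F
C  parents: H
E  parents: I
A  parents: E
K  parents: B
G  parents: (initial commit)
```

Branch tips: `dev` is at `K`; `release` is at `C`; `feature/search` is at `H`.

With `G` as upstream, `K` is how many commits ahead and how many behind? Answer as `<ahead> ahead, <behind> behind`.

7 ahead, 0 behind

Reachable from K: {B, D, F, G, H, I, J, K}.
Reachable from G: {G}.
Only in K's history (ahead): {B, D, F, H, I, J, K} — 7.
Only in G's history (behind): {} — 0.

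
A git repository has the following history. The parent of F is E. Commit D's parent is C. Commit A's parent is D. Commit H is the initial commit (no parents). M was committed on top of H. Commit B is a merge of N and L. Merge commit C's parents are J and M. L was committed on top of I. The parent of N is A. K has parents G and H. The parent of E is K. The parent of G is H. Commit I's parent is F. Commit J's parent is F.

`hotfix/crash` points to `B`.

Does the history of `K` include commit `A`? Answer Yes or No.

No

Ancestors of K: {G, H, K}.
A is not in that set, so it is not an ancestor of K.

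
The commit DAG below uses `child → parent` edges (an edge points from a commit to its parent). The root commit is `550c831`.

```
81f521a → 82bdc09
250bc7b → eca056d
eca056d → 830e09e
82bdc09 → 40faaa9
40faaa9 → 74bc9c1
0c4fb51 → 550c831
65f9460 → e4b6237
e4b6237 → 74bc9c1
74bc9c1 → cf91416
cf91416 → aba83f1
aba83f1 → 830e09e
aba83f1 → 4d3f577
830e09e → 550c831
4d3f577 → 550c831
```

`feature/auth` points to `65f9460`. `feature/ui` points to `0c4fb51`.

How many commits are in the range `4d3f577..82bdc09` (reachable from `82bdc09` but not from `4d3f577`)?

Reachable from 82bdc09: {40faaa9, 4d3f577, 550c831, 74bc9c1, 82bdc09, 830e09e, aba83f1, cf91416}.
Reachable from 4d3f577: {4d3f577, 550c831}.
In 82bdc09's history but not 4d3f577's: {40faaa9, 74bc9c1, 82bdc09, 830e09e, aba83f1, cf91416} — 6 commits.

6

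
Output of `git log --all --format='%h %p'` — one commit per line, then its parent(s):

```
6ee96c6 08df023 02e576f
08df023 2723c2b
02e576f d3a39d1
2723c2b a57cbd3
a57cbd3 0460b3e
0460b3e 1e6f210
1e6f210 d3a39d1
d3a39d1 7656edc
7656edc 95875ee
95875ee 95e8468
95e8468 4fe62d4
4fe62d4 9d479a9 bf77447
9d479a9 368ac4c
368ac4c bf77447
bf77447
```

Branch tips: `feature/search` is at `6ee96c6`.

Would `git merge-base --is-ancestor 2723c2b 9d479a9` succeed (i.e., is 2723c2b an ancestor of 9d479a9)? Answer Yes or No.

No

Ancestors of 9d479a9: {368ac4c, 9d479a9, bf77447}.
2723c2b is not in that set, so it is not an ancestor of 9d479a9.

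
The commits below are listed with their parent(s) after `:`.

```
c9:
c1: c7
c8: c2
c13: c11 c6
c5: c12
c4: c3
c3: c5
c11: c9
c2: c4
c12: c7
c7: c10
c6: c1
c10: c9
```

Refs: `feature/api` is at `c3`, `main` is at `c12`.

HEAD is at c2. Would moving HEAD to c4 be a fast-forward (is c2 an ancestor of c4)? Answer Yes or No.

A fast-forward from c2 to c4 is possible iff c2 is an ancestor of c4.
Ancestors of c4: {c10, c12, c3, c4, c5, c7, c9}.
c2 is not among them, so fast-forward is not possible.

No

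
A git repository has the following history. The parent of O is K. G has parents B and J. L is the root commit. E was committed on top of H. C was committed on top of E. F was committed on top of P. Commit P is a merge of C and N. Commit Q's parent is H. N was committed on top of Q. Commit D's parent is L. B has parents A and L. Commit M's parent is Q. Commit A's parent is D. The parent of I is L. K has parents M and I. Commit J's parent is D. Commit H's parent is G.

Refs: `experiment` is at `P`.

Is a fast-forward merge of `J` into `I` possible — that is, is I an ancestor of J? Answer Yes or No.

No

A fast-forward from I to J is possible iff I is an ancestor of J.
Ancestors of J: {D, J, L}.
I is not among them, so fast-forward is not possible.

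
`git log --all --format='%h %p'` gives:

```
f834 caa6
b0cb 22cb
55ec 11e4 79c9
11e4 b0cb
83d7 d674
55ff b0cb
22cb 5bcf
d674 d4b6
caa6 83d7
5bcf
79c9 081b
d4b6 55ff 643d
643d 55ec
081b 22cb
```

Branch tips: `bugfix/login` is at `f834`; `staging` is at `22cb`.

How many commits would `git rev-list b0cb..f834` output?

Reachable from f834: {081b, 11e4, 22cb, 55ec, 55ff, 5bcf, 643d, 79c9, 83d7, b0cb, caa6, d4b6, d674, f834}.
Reachable from b0cb: {22cb, 5bcf, b0cb}.
In f834's history but not b0cb's: {081b, 11e4, 55ec, 55ff, 643d, 79c9, 83d7, caa6, d4b6, d674, f834} — 11 commits.

11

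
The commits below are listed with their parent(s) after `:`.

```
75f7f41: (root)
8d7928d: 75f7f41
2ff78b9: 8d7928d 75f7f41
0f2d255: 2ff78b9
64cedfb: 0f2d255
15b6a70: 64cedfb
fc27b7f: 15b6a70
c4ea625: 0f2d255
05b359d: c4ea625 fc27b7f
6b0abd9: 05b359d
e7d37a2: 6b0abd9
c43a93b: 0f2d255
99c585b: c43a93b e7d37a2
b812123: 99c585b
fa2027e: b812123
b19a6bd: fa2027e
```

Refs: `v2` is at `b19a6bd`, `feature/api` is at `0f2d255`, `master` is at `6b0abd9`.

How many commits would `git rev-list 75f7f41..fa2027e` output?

Reachable from fa2027e: {05b359d, 0f2d255, 15b6a70, 2ff78b9, 64cedfb, 6b0abd9, 75f7f41, 8d7928d, 99c585b, b812123, c43a93b, c4ea625, e7d37a2, fa2027e, fc27b7f}.
Reachable from 75f7f41: {75f7f41}.
In fa2027e's history but not 75f7f41's: {05b359d, 0f2d255, 15b6a70, 2ff78b9, 64cedfb, 6b0abd9, 8d7928d, 99c585b, b812123, c43a93b, c4ea625, e7d37a2, fa2027e, fc27b7f} — 14 commits.

14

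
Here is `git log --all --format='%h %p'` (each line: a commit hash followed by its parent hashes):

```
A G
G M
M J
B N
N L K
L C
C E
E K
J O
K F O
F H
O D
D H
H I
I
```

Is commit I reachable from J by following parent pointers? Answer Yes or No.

Yes

Ancestors of J (commits reachable by following parents): {D, H, I, J, O}.
I is in that set, so it is an ancestor of J.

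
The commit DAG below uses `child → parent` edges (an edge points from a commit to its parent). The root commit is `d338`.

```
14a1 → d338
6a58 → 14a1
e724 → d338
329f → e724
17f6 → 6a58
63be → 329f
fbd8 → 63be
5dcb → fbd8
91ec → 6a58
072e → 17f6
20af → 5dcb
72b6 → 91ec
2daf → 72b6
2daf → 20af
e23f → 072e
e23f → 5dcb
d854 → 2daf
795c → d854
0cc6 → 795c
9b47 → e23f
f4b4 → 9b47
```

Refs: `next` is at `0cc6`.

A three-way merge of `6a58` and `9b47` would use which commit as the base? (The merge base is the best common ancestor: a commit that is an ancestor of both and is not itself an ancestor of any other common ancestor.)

6a58

Ancestors of 6a58: {14a1, 6a58, d338}.
Ancestors of 9b47: {072e, 14a1, 17f6, 329f, 5dcb, 63be, 6a58, 9b47, d338, e23f, e724, fbd8}.
Common ancestors: {14a1, 6a58, d338}.
Among these, 6a58 is not an ancestor of any other common ancestor — it is the merge base.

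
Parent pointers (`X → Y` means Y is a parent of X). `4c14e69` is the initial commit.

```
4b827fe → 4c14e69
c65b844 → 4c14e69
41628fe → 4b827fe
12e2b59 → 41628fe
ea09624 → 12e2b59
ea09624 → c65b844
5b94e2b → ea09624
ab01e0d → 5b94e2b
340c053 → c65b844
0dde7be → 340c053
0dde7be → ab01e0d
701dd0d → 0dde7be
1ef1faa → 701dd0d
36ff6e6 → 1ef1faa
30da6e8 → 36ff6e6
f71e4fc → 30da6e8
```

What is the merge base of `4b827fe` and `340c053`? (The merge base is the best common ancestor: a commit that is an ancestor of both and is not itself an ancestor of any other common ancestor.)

Ancestors of 4b827fe: {4b827fe, 4c14e69}.
Ancestors of 340c053: {340c053, 4c14e69, c65b844}.
Common ancestors: {4c14e69}.
The only common ancestor is 4c14e69, so it is the merge base.

4c14e69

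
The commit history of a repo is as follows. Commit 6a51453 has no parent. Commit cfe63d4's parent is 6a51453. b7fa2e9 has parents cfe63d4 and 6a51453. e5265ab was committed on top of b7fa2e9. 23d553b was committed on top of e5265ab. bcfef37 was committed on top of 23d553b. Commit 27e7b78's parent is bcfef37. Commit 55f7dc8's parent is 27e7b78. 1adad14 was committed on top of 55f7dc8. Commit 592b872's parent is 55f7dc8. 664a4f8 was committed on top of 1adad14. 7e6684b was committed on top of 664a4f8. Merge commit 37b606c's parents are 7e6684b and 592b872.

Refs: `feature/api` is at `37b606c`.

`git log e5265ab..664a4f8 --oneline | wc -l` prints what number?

Reachable from 664a4f8: {1adad14, 23d553b, 27e7b78, 55f7dc8, 664a4f8, 6a51453, b7fa2e9, bcfef37, cfe63d4, e5265ab}.
Reachable from e5265ab: {6a51453, b7fa2e9, cfe63d4, e5265ab}.
In 664a4f8's history but not e5265ab's: {1adad14, 23d553b, 27e7b78, 55f7dc8, 664a4f8, bcfef37} — 6 commits.

6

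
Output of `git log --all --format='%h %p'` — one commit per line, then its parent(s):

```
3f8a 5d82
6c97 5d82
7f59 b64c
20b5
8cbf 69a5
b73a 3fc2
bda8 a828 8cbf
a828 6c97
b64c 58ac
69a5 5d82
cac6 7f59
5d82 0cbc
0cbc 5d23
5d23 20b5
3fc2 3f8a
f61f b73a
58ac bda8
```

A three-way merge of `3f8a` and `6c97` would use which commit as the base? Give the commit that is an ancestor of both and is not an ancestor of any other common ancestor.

Ancestors of 3f8a: {0cbc, 20b5, 3f8a, 5d23, 5d82}.
Ancestors of 6c97: {0cbc, 20b5, 5d23, 5d82, 6c97}.
Common ancestors: {0cbc, 20b5, 5d23, 5d82}.
Among these, 5d82 is not an ancestor of any other common ancestor — it is the merge base.

5d82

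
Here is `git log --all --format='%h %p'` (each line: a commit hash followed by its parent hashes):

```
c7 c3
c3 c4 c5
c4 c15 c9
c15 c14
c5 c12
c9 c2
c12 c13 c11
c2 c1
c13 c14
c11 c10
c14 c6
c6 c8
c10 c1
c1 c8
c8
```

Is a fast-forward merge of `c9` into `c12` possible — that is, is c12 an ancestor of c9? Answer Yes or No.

A fast-forward from c12 to c9 is possible iff c12 is an ancestor of c9.
Ancestors of c9: {c1, c2, c8, c9}.
c12 is not among them, so fast-forward is not possible.

No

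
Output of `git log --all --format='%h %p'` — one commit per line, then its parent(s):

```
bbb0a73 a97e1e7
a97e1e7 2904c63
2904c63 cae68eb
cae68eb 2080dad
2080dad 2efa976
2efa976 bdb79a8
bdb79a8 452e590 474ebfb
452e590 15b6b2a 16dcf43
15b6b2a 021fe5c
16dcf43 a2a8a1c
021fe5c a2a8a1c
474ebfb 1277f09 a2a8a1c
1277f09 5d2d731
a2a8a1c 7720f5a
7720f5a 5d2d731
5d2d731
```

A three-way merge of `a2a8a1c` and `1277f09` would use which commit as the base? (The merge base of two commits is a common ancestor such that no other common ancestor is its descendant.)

Ancestors of a2a8a1c: {5d2d731, 7720f5a, a2a8a1c}.
Ancestors of 1277f09: {1277f09, 5d2d731}.
Common ancestors: {5d2d731}.
The only common ancestor is 5d2d731, so it is the merge base.

5d2d731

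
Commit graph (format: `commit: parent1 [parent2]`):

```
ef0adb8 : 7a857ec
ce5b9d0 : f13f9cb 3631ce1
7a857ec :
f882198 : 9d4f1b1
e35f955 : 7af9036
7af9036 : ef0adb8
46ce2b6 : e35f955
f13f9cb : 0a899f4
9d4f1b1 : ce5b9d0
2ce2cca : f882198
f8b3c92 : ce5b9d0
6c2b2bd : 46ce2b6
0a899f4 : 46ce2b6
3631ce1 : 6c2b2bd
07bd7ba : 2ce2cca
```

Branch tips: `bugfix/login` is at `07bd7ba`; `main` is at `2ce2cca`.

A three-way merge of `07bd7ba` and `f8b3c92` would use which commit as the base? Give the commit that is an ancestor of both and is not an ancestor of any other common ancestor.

Ancestors of 07bd7ba: {07bd7ba, 0a899f4, 2ce2cca, 3631ce1, 46ce2b6, 6c2b2bd, 7a857ec, 7af9036, 9d4f1b1, ce5b9d0, e35f955, ef0adb8, f13f9cb, f882198}.
Ancestors of f8b3c92: {0a899f4, 3631ce1, 46ce2b6, 6c2b2bd, 7a857ec, 7af9036, ce5b9d0, e35f955, ef0adb8, f13f9cb, f8b3c92}.
Common ancestors: {0a899f4, 3631ce1, 46ce2b6, 6c2b2bd, 7a857ec, 7af9036, ce5b9d0, e35f955, ef0adb8, f13f9cb}.
Among these, ce5b9d0 is not an ancestor of any other common ancestor — it is the merge base.

ce5b9d0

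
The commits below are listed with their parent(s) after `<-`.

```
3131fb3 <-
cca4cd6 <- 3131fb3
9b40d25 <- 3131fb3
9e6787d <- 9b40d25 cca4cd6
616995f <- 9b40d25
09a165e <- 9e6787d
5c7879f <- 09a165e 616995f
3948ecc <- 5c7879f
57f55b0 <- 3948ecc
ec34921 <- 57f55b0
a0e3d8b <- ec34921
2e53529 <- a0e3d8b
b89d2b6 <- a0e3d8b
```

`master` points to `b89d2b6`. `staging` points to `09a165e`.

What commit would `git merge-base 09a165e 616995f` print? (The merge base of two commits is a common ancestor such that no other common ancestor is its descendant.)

Ancestors of 09a165e: {09a165e, 3131fb3, 9b40d25, 9e6787d, cca4cd6}.
Ancestors of 616995f: {3131fb3, 616995f, 9b40d25}.
Common ancestors: {3131fb3, 9b40d25}.
Among these, 9b40d25 is not an ancestor of any other common ancestor — it is the merge base.

9b40d25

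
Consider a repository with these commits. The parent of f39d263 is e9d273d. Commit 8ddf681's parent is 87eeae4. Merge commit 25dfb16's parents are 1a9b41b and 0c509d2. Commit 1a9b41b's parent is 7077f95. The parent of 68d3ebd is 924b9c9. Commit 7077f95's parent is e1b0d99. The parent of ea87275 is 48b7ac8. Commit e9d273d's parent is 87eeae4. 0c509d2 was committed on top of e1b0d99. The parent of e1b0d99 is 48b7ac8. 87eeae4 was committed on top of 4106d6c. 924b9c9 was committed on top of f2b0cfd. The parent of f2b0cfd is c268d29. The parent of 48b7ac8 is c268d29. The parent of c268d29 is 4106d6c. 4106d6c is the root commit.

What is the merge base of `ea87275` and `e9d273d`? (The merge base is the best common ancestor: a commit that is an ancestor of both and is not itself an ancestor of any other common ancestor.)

Ancestors of ea87275: {4106d6c, 48b7ac8, c268d29, ea87275}.
Ancestors of e9d273d: {4106d6c, 87eeae4, e9d273d}.
Common ancestors: {4106d6c}.
The only common ancestor is 4106d6c, so it is the merge base.

4106d6c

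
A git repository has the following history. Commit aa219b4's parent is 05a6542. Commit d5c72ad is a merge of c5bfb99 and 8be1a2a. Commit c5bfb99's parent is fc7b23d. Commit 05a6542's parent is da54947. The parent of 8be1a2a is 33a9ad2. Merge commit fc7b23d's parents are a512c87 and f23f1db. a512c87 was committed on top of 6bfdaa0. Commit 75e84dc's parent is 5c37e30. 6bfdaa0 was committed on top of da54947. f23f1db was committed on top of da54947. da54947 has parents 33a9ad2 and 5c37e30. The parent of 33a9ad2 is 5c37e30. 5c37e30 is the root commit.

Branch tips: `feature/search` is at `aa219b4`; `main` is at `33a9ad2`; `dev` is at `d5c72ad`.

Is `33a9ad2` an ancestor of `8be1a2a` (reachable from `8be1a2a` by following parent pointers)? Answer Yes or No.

Yes

Ancestors of 8be1a2a (commits reachable by following parents): {33a9ad2, 5c37e30, 8be1a2a}.
33a9ad2 is in that set, so it is an ancestor of 8be1a2a.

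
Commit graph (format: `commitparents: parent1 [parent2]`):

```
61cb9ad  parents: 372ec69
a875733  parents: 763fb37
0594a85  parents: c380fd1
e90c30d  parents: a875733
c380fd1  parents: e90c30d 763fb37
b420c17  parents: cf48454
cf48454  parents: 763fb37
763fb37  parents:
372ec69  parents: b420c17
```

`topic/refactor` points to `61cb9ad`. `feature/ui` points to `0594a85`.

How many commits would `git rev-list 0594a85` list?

Walking parent pointers from 0594a85: reachable set = {0594a85, 763fb37, a875733, c380fd1, e90c30d}.
That is 5 commits.

5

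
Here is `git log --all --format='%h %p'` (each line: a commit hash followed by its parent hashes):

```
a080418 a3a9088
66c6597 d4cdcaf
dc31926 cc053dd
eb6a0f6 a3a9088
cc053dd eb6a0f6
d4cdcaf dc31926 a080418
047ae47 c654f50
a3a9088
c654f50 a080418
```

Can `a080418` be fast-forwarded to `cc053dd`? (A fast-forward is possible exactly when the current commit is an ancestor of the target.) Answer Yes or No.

No

A fast-forward from a080418 to cc053dd is possible iff a080418 is an ancestor of cc053dd.
Ancestors of cc053dd: {a3a9088, cc053dd, eb6a0f6}.
a080418 is not among them, so fast-forward is not possible.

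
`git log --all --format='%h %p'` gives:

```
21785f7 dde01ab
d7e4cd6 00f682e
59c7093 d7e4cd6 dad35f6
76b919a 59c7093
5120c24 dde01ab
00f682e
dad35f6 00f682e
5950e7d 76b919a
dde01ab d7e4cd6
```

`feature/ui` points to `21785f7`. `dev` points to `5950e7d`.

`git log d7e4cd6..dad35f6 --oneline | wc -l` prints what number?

1

Reachable from dad35f6: {00f682e, dad35f6}.
Reachable from d7e4cd6: {00f682e, d7e4cd6}.
In dad35f6's history but not d7e4cd6's: {dad35f6} — 1 commit.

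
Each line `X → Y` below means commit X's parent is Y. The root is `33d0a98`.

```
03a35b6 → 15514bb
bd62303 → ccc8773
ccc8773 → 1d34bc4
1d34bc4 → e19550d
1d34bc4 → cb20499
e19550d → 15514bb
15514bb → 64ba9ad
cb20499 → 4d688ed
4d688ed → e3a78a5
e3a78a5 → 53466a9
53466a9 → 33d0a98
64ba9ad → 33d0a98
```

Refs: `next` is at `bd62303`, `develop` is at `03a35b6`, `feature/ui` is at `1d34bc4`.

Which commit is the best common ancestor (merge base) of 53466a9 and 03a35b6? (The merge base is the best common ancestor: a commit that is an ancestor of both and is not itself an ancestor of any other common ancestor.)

Ancestors of 53466a9: {33d0a98, 53466a9}.
Ancestors of 03a35b6: {03a35b6, 15514bb, 33d0a98, 64ba9ad}.
Common ancestors: {33d0a98}.
The only common ancestor is 33d0a98, so it is the merge base.

33d0a98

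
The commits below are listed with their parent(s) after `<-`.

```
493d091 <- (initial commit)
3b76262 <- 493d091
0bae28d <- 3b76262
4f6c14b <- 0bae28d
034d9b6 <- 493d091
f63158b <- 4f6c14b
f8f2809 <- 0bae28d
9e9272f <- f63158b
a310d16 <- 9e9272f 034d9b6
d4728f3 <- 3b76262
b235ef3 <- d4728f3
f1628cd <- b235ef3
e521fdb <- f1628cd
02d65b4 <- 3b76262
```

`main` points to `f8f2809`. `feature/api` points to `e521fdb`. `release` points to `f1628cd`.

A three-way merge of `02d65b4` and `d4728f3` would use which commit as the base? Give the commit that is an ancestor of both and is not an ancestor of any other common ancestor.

3b76262

Ancestors of 02d65b4: {02d65b4, 3b76262, 493d091}.
Ancestors of d4728f3: {3b76262, 493d091, d4728f3}.
Common ancestors: {3b76262, 493d091}.
Among these, 3b76262 is not an ancestor of any other common ancestor — it is the merge base.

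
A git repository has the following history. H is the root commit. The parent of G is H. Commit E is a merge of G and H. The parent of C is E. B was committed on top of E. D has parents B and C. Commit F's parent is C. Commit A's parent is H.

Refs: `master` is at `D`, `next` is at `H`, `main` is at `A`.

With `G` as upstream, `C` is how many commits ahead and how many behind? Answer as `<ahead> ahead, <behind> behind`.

Reachable from C: {C, E, G, H}.
Reachable from G: {G, H}.
Only in C's history (ahead): {C, E} — 2.
Only in G's history (behind): {} — 0.

2 ahead, 0 behind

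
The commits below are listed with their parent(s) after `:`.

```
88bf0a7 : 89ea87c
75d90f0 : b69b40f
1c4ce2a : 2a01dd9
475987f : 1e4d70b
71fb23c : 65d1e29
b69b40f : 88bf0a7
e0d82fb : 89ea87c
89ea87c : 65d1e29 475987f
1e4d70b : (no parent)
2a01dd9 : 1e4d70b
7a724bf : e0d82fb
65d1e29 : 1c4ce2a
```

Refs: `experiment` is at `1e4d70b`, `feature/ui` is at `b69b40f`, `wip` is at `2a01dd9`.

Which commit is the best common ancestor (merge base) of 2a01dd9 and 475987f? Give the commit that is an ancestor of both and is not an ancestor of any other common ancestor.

Ancestors of 2a01dd9: {1e4d70b, 2a01dd9}.
Ancestors of 475987f: {1e4d70b, 475987f}.
Common ancestors: {1e4d70b}.
The only common ancestor is 1e4d70b, so it is the merge base.

1e4d70b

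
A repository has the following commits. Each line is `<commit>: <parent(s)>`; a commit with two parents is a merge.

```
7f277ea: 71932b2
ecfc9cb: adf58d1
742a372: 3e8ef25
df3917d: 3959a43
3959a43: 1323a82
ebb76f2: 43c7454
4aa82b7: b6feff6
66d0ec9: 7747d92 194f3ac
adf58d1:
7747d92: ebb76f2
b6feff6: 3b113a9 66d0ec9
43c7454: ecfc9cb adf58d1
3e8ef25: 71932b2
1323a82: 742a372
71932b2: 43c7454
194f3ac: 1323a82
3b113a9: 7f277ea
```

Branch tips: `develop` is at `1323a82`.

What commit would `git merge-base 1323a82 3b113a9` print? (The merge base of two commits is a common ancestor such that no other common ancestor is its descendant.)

Ancestors of 1323a82: {1323a82, 3e8ef25, 43c7454, 71932b2, 742a372, adf58d1, ecfc9cb}.
Ancestors of 3b113a9: {3b113a9, 43c7454, 71932b2, 7f277ea, adf58d1, ecfc9cb}.
Common ancestors: {43c7454, 71932b2, adf58d1, ecfc9cb}.
Among these, 71932b2 is not an ancestor of any other common ancestor — it is the merge base.

71932b2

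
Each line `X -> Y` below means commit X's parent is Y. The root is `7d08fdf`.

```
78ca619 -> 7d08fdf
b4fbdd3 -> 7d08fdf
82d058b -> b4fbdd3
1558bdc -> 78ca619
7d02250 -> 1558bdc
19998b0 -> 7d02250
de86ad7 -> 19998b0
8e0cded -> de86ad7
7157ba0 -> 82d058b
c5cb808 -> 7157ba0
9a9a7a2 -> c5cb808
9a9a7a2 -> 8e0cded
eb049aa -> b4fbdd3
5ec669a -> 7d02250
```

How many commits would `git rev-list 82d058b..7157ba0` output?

1

Reachable from 7157ba0: {7157ba0, 7d08fdf, 82d058b, b4fbdd3}.
Reachable from 82d058b: {7d08fdf, 82d058b, b4fbdd3}.
In 7157ba0's history but not 82d058b's: {7157ba0} — 1 commit.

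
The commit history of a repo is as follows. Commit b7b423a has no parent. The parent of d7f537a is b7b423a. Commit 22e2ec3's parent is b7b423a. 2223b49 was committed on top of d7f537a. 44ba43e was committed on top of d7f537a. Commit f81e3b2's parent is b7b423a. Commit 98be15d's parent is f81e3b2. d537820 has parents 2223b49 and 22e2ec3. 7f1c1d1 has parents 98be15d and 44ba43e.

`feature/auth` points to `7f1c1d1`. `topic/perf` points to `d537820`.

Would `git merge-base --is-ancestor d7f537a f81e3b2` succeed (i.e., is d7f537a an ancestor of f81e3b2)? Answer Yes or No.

No

Ancestors of f81e3b2: {b7b423a, f81e3b2}.
d7f537a is not in that set, so it is not an ancestor of f81e3b2.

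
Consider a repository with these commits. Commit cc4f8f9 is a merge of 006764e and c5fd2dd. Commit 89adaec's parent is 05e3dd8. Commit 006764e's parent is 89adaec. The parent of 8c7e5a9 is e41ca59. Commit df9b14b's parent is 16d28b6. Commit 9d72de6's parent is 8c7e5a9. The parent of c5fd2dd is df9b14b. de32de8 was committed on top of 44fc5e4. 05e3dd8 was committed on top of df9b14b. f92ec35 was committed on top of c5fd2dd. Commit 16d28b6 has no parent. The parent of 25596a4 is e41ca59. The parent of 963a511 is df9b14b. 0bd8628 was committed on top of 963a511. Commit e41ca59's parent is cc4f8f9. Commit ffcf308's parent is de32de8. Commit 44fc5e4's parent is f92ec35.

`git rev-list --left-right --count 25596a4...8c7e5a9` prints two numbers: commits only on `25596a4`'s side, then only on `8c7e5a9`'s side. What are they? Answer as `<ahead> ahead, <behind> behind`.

1 ahead, 1 behind

Reachable from 25596a4: {006764e, 05e3dd8, 16d28b6, 25596a4, 89adaec, c5fd2dd, cc4f8f9, df9b14b, e41ca59}.
Reachable from 8c7e5a9: {006764e, 05e3dd8, 16d28b6, 89adaec, 8c7e5a9, c5fd2dd, cc4f8f9, df9b14b, e41ca59}.
Only in 25596a4's history (ahead): {25596a4} — 1.
Only in 8c7e5a9's history (behind): {8c7e5a9} — 1.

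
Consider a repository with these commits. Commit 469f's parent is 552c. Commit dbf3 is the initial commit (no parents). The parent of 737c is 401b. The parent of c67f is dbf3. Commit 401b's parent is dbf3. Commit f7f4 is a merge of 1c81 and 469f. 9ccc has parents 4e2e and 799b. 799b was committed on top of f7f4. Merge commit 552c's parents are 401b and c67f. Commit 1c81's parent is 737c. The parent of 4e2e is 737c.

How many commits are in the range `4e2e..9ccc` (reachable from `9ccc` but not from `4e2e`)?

7

Reachable from 9ccc: {1c81, 401b, 469f, 4e2e, 552c, 737c, 799b, 9ccc, c67f, dbf3, f7f4}.
Reachable from 4e2e: {401b, 4e2e, 737c, dbf3}.
In 9ccc's history but not 4e2e's: {1c81, 469f, 552c, 799b, 9ccc, c67f, f7f4} — 7 commits.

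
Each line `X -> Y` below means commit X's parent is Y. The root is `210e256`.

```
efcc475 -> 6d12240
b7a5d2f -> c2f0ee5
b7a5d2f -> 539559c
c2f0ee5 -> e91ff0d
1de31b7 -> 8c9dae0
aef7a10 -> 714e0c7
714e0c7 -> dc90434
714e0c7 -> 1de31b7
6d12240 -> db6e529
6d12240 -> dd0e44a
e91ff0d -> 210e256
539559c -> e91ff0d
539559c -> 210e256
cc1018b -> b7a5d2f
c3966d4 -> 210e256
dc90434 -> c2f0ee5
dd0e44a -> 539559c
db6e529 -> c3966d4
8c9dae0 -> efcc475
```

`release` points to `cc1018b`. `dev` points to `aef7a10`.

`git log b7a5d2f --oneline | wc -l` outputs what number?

5

Walking parent pointers from b7a5d2f: reachable set = {210e256, 539559c, b7a5d2f, c2f0ee5, e91ff0d}.
That is 5 commits.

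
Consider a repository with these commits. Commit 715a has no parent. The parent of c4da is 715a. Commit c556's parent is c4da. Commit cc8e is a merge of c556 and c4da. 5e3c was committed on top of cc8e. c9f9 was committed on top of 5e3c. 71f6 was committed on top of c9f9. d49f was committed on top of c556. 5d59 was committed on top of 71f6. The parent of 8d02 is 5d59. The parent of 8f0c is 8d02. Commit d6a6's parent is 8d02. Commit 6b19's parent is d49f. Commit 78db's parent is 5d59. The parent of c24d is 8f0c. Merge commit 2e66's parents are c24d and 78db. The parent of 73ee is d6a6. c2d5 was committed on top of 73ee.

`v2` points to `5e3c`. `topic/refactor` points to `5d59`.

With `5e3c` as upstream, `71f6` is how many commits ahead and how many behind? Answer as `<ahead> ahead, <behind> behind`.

2 ahead, 0 behind

Reachable from 71f6: {5e3c, 715a, 71f6, c4da, c556, c9f9, cc8e}.
Reachable from 5e3c: {5e3c, 715a, c4da, c556, cc8e}.
Only in 71f6's history (ahead): {71f6, c9f9} — 2.
Only in 5e3c's history (behind): {} — 0.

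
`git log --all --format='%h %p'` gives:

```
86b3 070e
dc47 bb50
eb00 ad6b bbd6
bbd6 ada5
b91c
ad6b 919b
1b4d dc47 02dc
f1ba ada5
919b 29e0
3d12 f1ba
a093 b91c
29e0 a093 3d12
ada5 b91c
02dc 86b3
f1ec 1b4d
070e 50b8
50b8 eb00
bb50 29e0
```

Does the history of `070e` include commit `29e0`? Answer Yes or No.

Ancestors of 070e (commits reachable by following parents): {070e, 29e0, 3d12, 50b8, 919b, a093, ad6b, ada5, b91c, bbd6, eb00, f1ba}.
29e0 is in that set, so it is an ancestor of 070e.

Yes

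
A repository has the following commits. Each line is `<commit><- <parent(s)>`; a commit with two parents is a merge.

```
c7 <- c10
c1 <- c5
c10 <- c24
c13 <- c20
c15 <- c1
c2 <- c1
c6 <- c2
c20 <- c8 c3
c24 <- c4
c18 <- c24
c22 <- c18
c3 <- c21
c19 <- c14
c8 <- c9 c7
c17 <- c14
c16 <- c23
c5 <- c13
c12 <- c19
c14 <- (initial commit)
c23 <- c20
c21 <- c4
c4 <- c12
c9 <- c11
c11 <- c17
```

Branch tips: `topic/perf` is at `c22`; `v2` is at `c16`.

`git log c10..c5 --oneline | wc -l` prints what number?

10

Reachable from c5: {c10, c11, c12, c13, c14, c17, c19, c20, c21, c24, c3, c4, c5, c7, c8, c9}.
Reachable from c10: {c10, c12, c14, c19, c24, c4}.
In c5's history but not c10's: {c11, c13, c17, c20, c21, c3, c5, c7, c8, c9} — 10 commits.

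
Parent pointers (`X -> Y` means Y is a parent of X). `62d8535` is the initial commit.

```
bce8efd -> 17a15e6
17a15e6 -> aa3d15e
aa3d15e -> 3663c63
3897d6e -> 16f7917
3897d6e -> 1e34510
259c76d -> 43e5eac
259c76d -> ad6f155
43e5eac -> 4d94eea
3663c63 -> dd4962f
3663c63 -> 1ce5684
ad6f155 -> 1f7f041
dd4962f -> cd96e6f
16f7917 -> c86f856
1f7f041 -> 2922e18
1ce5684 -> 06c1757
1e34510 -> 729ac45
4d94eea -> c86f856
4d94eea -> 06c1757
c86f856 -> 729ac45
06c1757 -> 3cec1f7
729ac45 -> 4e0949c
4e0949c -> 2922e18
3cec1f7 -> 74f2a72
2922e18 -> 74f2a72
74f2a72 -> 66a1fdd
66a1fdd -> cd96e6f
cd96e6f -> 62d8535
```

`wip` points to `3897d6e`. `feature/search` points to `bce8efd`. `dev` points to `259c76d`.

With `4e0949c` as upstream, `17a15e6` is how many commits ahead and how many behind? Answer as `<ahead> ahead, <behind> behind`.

7 ahead, 2 behind

Reachable from 17a15e6: {06c1757, 17a15e6, 1ce5684, 3663c63, 3cec1f7, 62d8535, 66a1fdd, 74f2a72, aa3d15e, cd96e6f, dd4962f}.
Reachable from 4e0949c: {2922e18, 4e0949c, 62d8535, 66a1fdd, 74f2a72, cd96e6f}.
Only in 17a15e6's history (ahead): {06c1757, 17a15e6, 1ce5684, 3663c63, 3cec1f7, aa3d15e, dd4962f} — 7.
Only in 4e0949c's history (behind): {2922e18, 4e0949c} — 2.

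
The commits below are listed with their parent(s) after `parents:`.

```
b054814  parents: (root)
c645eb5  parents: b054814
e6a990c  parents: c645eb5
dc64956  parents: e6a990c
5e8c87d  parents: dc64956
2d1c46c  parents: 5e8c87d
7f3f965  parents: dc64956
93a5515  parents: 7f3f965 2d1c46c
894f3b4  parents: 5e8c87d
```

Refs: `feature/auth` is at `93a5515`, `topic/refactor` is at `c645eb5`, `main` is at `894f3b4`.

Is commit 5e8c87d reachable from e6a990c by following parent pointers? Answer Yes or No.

No

Ancestors of e6a990c: {b054814, c645eb5, e6a990c}.
5e8c87d is not in that set, so it is not an ancestor of e6a990c.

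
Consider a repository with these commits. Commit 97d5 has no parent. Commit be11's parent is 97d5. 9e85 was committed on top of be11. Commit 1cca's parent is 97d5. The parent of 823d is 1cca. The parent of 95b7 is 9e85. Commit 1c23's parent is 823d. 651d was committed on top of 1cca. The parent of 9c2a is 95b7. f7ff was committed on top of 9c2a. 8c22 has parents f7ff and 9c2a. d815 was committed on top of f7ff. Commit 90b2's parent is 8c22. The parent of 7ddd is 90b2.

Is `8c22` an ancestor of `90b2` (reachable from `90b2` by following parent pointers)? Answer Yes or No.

Yes

Ancestors of 90b2 (commits reachable by following parents): {8c22, 90b2, 95b7, 97d5, 9c2a, 9e85, be11, f7ff}.
8c22 is in that set, so it is an ancestor of 90b2.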